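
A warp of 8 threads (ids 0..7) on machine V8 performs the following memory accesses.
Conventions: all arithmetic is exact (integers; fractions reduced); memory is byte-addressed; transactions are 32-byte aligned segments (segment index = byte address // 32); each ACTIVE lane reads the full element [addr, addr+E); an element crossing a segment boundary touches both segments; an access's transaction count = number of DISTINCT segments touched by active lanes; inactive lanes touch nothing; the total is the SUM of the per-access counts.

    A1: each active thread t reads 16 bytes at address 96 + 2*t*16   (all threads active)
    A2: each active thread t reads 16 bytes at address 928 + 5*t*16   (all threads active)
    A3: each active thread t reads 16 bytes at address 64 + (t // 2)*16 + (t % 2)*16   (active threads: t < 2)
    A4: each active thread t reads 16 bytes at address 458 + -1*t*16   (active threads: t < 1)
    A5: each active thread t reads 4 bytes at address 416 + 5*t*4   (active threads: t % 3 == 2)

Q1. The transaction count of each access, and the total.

A1: 8 transactions
A2: 8 transactions
A3: 1 transaction
A4: 1 transaction
A5: 2 transactions

Answer: 8,8,1,1,2; total 20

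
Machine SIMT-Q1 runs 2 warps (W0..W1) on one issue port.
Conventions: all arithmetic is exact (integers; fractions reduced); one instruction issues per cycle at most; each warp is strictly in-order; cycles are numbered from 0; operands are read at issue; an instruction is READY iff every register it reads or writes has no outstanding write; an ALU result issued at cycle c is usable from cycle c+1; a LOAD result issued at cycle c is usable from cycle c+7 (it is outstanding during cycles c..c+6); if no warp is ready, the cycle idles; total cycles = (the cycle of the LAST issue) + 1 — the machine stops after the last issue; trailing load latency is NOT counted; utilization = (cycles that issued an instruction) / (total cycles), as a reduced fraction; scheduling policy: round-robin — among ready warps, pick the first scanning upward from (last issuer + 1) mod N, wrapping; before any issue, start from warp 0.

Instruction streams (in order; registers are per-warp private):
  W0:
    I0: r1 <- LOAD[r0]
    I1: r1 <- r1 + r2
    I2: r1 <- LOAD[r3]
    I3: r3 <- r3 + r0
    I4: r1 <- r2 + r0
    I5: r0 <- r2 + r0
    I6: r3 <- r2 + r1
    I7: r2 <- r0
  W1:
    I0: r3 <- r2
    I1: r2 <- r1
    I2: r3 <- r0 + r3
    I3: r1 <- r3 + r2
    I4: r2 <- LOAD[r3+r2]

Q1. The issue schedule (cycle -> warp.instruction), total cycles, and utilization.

cycle 0: W0.I0
cycle 1: W1.I0
cycle 2: W1.I1
cycle 3: W1.I2
cycle 4: W1.I3
cycle 5: W1.I4
cycle 6: idle
cycle 7: W0.I1
cycle 8: W0.I2
cycle 9: W0.I3
cycle 10: idle
cycle 11: idle
cycle 12: idle
cycle 13: idle
cycle 14: idle
cycle 15: W0.I4
cycle 16: W0.I5
cycle 17: W0.I6
cycle 18: W0.I7

Answer: 19 cycles, utilization 13/19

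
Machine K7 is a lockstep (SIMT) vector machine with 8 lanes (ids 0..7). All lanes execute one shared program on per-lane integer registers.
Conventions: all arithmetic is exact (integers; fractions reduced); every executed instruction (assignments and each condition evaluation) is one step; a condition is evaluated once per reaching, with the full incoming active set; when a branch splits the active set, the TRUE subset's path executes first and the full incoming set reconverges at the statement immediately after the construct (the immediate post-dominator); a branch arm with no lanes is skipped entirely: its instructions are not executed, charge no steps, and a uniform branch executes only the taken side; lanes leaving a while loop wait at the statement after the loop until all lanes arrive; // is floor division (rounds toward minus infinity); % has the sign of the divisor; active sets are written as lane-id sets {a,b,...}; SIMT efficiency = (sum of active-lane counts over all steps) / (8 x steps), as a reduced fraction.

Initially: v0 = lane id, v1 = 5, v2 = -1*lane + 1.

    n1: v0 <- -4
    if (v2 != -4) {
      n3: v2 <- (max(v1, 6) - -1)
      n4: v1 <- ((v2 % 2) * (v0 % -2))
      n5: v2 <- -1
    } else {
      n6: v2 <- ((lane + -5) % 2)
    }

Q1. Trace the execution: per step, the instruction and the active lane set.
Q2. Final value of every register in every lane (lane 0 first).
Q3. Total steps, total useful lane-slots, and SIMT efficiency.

step 0: v0 <- -4                     {0,1,2,3,4,5,6,7}
step 1: eval (v2 != -4)              {0,1,2,3,4,5,6,7}
step 2: v2 <- (max(v1, 6) - -1)      {0,1,2,3,4,6,7}
step 3: v1 <- ((v2 % 2) * (v0 % -2)) {0,1,2,3,4,6,7}
step 4: v2 <- -1                     {0,1,2,3,4,6,7}
step 5: v2 <- ((lane + -5) % 2)      {5}

Answer: 6 steps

v0: -4,-4,-4,-4,-4,-4,-4,-4
v1: 0,0,0,0,0,5,0,0
v2: -1,-1,-1,-1,-1,0,-1,-1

steps = 6; useful = 38; efficiency = 38/48 = 19/24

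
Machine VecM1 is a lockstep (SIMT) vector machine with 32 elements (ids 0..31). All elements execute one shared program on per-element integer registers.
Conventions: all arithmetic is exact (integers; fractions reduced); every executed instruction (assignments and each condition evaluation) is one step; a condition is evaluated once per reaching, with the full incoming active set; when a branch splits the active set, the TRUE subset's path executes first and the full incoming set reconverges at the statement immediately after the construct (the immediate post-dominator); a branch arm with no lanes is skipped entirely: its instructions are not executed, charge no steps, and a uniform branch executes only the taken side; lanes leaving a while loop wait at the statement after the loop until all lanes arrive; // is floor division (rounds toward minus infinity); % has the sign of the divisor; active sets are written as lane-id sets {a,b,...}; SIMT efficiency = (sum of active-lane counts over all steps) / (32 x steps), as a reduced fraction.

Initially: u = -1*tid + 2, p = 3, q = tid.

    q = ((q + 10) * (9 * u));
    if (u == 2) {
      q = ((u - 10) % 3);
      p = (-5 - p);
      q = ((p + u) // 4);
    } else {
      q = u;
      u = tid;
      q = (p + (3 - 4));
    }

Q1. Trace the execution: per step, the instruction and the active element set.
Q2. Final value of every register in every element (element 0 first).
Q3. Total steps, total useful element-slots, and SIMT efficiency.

step 0: q <- ((q + 10) * (9 * u))    {0,1,2,3,4,5,6,7,8,9,10,11,12,13,14,15,16,17,18,19,20,21,22,23,24,25,26,27,28,29,30,31}
step 1: eval (u == 2)                {0,1,2,3,4,5,6,7,8,9,10,11,12,13,14,15,16,17,18,19,20,21,22,23,24,25,26,27,28,29,30,31}
step 2: q <- ((u - 10) % 3)          {0}
step 3: p <- (-5 - p)                {0}
step 4: q <- ((p + u) // 4)          {0}
step 5: q <- u                       {1,2,3,4,5,6,7,8,9,10,11,12,13,14,15,16,17,18,19,20,21,22,23,24,25,26,27,28,29,30,31}
step 6: u <- tid                     {1,2,3,4,5,6,7,8,9,10,11,12,13,14,15,16,17,18,19,20,21,22,23,24,25,26,27,28,29,30,31}
step 7: q <- (p + (3 - 4))           {1,2,3,4,5,6,7,8,9,10,11,12,13,14,15,16,17,18,19,20,21,22,23,24,25,26,27,28,29,30,31}

Answer: 8 steps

u: 2,1,2,3,4,5,6,7,8,9,10,11,12,13,14,15,16,17,18,19,20,21,22,23,24,25,26,27,28,29,30,31
p: -8,3,3,3,3,3,3,3,3,3,3,3,3,3,3,3,3,3,3,3,3,3,3,3,3,3,3,3,3,3,3,3
q: -2,2,2,2,2,2,2,2,2,2,2,2,2,2,2,2,2,2,2,2,2,2,2,2,2,2,2,2,2,2,2,2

steps = 8; useful = 160; efficiency = 160/256 = 5/8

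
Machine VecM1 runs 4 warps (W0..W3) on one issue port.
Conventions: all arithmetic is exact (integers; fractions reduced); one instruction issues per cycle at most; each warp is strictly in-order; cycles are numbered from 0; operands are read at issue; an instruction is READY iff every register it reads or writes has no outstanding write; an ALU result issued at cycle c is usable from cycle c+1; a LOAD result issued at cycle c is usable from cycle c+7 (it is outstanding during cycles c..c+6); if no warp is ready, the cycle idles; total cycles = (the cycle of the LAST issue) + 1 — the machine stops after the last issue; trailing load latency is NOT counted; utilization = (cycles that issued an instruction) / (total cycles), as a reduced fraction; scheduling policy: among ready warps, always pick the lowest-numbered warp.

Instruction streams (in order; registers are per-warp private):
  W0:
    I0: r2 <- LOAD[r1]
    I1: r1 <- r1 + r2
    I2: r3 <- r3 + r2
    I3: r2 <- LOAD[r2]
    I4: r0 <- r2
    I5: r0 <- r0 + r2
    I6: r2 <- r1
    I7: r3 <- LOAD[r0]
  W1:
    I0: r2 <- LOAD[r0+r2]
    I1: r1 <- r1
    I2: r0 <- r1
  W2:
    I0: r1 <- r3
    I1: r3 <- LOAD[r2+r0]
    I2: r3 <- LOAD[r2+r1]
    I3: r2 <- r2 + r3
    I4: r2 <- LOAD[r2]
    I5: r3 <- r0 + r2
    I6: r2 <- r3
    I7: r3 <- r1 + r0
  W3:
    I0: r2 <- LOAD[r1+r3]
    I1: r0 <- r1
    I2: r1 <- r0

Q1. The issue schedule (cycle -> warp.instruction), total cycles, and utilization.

cycle 0: W0.I0
cycle 1: W1.I0
cycle 2: W1.I1
cycle 3: W1.I2
cycle 4: W2.I0
cycle 5: W2.I1
cycle 6: W3.I0
cycle 7: W0.I1
cycle 8: W0.I2
cycle 9: W0.I3
cycle 10: W3.I1
cycle 11: W3.I2
cycle 12: W2.I2
cycle 13: idle
cycle 14: idle
cycle 15: idle
cycle 16: W0.I4
cycle 17: W0.I5
cycle 18: W0.I6
cycle 19: W0.I7
cycle 20: W2.I3
cycle 21: W2.I4
cycle 22: idle
cycle 23: idle
cycle 24: idle
cycle 25: idle
cycle 26: idle
cycle 27: idle
cycle 28: W2.I5
cycle 29: W2.I6
cycle 30: W2.I7

Answer: 31 cycles, utilization 22/31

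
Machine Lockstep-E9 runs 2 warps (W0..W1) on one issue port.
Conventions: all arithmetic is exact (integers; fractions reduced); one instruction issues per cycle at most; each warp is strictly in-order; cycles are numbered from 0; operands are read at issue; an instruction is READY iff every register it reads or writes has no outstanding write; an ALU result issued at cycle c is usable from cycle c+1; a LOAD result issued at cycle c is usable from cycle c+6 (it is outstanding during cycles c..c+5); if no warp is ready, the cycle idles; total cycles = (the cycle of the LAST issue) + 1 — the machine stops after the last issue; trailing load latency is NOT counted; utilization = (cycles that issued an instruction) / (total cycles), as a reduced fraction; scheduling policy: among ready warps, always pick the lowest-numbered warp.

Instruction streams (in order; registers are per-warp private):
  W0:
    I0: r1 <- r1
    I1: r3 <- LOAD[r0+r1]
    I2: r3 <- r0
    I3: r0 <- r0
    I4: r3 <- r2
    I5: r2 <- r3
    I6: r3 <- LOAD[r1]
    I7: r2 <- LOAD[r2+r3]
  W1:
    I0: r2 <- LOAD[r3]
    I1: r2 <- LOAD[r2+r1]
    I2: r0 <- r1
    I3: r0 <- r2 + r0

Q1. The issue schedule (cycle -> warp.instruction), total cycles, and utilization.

cycle 0: W0.I0
cycle 1: W0.I1
cycle 2: W1.I0
cycle 3: idle
cycle 4: idle
cycle 5: idle
cycle 6: idle
cycle 7: W0.I2
cycle 8: W0.I3
cycle 9: W0.I4
cycle 10: W0.I5
cycle 11: W0.I6
cycle 12: W1.I1
cycle 13: W1.I2
cycle 14: idle
cycle 15: idle
cycle 16: idle
cycle 17: W0.I7
cycle 18: W1.I3

Answer: 19 cycles, utilization 12/19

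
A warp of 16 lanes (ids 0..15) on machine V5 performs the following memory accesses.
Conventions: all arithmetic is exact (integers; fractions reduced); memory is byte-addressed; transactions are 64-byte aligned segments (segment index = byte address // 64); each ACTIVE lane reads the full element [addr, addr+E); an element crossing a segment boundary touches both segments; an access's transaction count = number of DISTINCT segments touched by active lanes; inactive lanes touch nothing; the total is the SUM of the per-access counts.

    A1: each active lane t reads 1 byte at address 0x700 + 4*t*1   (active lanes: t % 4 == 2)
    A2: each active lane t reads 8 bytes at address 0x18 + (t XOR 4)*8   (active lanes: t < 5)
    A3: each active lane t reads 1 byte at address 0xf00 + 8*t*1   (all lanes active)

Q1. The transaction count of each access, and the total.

A1: 1 transaction
A2: 2 transactions
A3: 2 transactions

Answer: 1,2,2; total 5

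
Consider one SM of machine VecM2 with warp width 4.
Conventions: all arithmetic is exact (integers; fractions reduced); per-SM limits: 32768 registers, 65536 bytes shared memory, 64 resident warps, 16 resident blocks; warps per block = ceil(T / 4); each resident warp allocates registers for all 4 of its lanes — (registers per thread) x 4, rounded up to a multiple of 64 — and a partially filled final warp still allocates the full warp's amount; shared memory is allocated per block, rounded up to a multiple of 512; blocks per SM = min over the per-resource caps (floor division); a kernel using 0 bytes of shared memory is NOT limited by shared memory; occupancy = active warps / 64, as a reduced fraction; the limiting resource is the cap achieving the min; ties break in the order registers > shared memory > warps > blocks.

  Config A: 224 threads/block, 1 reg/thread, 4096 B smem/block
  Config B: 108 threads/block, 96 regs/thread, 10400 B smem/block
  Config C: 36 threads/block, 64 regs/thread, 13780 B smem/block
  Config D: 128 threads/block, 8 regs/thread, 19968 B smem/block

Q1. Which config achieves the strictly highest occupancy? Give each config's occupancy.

occupancies: A 7/8, B 27/32, C 9/16, D 1

Answer: D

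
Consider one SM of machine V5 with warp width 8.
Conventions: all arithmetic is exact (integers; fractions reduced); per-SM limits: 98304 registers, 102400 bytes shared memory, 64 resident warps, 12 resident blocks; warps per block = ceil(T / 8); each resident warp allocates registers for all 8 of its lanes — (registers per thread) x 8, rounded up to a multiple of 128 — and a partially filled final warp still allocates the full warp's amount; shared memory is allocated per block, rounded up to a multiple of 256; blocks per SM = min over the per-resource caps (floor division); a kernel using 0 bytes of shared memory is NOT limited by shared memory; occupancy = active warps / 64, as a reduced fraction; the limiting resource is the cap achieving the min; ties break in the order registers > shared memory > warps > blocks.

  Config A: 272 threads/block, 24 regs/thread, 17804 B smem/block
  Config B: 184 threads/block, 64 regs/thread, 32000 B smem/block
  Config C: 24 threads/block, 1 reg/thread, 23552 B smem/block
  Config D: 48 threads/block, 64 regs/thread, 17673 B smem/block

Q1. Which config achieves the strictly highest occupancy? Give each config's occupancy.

occupancies: A 17/32, B 23/32, C 3/16, D 15/32

Answer: B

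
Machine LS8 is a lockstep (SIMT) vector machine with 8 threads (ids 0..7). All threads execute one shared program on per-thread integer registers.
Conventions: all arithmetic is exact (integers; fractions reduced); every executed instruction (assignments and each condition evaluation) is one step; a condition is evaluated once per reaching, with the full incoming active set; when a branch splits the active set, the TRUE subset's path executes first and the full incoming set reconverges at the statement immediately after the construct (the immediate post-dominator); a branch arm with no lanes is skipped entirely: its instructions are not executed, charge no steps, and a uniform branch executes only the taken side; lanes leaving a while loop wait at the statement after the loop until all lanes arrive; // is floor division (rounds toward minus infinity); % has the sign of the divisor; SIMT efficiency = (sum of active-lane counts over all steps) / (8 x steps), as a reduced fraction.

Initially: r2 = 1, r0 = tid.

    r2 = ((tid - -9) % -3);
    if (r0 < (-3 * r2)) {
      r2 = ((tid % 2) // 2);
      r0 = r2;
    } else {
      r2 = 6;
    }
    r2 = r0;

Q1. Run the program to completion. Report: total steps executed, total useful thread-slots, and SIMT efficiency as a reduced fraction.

Answer: 6 steps, 35 useful, 35/48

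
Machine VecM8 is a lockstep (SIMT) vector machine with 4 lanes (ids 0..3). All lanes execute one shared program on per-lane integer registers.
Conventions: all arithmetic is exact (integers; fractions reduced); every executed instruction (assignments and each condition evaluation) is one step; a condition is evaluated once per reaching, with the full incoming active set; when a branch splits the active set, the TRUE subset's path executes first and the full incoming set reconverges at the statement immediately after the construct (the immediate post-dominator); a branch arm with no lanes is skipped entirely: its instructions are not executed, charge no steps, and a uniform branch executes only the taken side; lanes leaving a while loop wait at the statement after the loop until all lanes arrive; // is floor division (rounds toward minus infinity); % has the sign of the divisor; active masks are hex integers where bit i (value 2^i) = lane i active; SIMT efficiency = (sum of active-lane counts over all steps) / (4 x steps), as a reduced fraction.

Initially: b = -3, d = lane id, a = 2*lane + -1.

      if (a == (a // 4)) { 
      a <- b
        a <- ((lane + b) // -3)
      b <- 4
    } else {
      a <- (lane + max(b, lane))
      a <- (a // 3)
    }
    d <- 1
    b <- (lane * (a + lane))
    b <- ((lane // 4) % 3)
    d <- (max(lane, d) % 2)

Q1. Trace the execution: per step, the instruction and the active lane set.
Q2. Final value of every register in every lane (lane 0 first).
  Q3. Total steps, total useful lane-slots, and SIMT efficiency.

step 0: eval (a == (a // 4))         0xf
step 1: a <- b                       0x1
step 2: a <- ((lane + b) // -3)      0x1
step 3: b <- 4                       0x1
step 4: a <- (lane + max(b, lane))   0xe
step 5: a <- (a // 3)                0xe
step 6: d <- 1                       0xf
step 7: b <- (lane * (a + lane))     0xf
step 8: b <- ((lane // 4) % 3)       0xf
step 9: d <- (max(lane, d) % 2)      0xf

Answer: 10 steps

b: 0,0,0,0
d: 1,1,0,1
a: 1,0,1,2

steps = 10; useful = 29; efficiency = 29/40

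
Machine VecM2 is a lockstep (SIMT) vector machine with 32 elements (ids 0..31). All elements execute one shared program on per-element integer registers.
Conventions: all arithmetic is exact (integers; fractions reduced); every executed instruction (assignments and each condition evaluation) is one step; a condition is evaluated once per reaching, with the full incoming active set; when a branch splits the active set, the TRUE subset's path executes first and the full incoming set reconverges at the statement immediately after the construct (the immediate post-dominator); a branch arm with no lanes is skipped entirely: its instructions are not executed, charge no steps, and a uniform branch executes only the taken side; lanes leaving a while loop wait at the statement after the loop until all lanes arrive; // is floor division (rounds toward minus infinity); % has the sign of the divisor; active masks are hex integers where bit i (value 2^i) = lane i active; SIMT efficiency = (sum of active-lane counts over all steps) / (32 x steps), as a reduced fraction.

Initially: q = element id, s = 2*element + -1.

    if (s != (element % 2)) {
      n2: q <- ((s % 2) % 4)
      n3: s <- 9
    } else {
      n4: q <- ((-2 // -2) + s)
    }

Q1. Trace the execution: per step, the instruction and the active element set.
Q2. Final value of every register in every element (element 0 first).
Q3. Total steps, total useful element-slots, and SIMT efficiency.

step 0: eval (s != (element % 2))    0xffffffff
step 1: q <- ((s % 2) % 4)           0xfffffffd
step 2: s <- 9                       0xfffffffd
step 3: q <- ((-2 // -2) + s)        0x00000002

Answer: 4 steps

q: 1,2,1,1,1,1,1,1,1,1,1,1,1,1,1,1,1,1,1,1,1,1,1,1,1,1,1,1,1,1,1,1
s: 9,1,9,9,9,9,9,9,9,9,9,9,9,9,9,9,9,9,9,9,9,9,9,9,9,9,9,9,9,9,9,9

steps = 4; useful = 95; efficiency = 95/128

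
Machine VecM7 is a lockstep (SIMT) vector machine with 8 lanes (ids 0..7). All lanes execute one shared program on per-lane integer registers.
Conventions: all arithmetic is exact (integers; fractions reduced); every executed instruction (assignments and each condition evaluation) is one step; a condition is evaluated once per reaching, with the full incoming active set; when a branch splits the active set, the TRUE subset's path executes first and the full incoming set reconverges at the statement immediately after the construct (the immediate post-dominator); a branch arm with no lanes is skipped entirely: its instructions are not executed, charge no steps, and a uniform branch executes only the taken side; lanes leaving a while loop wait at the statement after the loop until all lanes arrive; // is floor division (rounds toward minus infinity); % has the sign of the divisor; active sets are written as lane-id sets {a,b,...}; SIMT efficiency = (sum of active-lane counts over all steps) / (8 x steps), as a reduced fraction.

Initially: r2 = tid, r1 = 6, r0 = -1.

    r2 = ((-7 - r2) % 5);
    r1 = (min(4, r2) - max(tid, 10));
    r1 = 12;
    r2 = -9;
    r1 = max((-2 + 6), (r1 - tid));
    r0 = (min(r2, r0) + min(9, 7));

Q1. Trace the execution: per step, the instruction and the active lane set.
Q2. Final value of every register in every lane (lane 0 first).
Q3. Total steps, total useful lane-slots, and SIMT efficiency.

step 0: r2 <- ((-7 - r2) % 5)        {0,1,2,3,4,5,6,7}
step 1: r1 <- (min(4, r2) - max(tid, 10)) {0,1,2,3,4,5,6,7}
step 2: r1 <- 12                     {0,1,2,3,4,5,6,7}
step 3: r2 <- -9                     {0,1,2,3,4,5,6,7}
step 4: r1 <- max((-2 + 6), (r1 - tid)) {0,1,2,3,4,5,6,7}
step 5: r0 <- (min(r2, r0) + min(9, 7)) {0,1,2,3,4,5,6,7}

Answer: 6 steps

r2: -9,-9,-9,-9,-9,-9,-9,-9
r1: 12,11,10,9,8,7,6,5
r0: -2,-2,-2,-2,-2,-2,-2,-2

steps = 6; useful = 48; efficiency = 48/48 = 1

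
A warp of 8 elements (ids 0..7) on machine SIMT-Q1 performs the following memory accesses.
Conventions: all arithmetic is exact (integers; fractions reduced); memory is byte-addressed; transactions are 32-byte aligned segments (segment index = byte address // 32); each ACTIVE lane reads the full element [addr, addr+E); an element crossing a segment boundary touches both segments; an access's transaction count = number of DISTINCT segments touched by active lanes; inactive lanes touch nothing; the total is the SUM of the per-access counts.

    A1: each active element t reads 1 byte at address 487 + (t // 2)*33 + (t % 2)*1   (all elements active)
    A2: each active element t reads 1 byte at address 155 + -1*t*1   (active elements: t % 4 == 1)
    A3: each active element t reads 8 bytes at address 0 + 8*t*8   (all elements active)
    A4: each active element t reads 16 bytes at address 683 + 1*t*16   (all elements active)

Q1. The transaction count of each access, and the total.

A1: 4 transactions
A2: 1 transaction
A3: 8 transactions
A4: 5 transactions

Answer: 4,1,8,5; total 18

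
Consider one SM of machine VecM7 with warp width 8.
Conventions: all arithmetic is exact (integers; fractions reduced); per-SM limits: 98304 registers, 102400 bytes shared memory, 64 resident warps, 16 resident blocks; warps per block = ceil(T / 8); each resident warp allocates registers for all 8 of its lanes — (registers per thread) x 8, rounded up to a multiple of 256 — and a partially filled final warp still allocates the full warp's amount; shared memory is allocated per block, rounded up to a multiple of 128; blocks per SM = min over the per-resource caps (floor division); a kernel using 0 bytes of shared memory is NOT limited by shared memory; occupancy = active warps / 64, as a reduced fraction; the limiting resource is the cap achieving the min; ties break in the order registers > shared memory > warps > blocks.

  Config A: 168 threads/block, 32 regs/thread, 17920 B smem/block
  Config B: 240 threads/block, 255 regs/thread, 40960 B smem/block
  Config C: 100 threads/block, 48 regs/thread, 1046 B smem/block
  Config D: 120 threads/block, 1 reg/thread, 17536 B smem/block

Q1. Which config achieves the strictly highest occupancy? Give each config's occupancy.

occupancies: A 63/64, B 15/32, C 13/16, D 15/16

Answer: A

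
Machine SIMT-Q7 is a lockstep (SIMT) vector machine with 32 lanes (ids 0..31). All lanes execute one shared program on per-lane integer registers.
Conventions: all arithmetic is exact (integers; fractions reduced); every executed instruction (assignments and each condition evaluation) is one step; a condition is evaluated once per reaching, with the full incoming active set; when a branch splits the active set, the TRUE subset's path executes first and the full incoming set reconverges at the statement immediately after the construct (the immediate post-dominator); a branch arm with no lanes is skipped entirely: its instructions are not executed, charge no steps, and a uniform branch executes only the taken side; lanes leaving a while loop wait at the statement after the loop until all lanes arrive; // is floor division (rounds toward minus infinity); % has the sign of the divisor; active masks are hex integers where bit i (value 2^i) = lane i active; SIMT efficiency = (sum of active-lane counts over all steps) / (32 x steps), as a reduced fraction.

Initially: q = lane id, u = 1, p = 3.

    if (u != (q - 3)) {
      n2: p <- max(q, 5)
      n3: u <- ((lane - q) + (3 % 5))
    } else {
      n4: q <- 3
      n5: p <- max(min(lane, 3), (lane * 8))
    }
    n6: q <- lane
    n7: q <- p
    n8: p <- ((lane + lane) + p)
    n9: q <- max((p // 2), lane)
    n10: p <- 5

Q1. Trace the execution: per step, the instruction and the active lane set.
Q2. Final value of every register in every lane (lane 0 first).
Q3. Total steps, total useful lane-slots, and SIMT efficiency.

step 0: eval (u != (q - 3))          0xffffffff
step 1: p <- max(q, 5)               0xffffffef
step 2: u <- ((lane - q) + (3 % 5))  0xffffffef
step 3: q <- 3                       0x00000010
step 4: p <- max(min(lane, 3), (lane * 8)) 0x00000010
step 5: q <- lane                    0xffffffff
step 6: q <- p                       0xffffffff
step 7: p <- ((lane + lane) + p)     0xffffffff
step 8: q <- max((p // 2), lane)     0xffffffff
step 9: p <- 5                       0xffffffff

Answer: 10 steps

q: 2,3,4,5,20,7,9,10,12,13,15,16,18,19,21,22,24,25,27,28,30,31,33,34,36,37,39,40,42,43,45,46
u: 3,3,3,3,1,3,3,3,3,3,3,3,3,3,3,3,3,3,3,3,3,3,3,3,3,3,3,3,3,3,3,3
p: 5,5,5,5,5,5,5,5,5,5,5,5,5,5,5,5,5,5,5,5,5,5,5,5,5,5,5,5,5,5,5,5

steps = 10; useful = 256; efficiency = 256/320 = 4/5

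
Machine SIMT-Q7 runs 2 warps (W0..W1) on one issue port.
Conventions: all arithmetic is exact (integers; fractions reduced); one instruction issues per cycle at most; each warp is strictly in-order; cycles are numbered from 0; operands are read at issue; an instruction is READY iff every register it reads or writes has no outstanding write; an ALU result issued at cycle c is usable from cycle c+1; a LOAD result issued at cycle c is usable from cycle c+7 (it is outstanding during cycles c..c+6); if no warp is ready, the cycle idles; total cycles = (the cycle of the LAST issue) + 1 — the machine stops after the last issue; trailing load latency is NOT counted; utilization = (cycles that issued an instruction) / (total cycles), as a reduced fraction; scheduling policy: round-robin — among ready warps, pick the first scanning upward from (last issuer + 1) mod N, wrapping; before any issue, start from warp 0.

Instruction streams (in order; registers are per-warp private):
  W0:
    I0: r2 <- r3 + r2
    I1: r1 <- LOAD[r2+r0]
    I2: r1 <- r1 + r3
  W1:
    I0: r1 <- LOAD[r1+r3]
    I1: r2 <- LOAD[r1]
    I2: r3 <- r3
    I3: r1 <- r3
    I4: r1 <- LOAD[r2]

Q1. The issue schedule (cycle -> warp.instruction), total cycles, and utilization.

cycle 0: W0.I0
cycle 1: W1.I0
cycle 2: W0.I1
cycle 3: idle
cycle 4: idle
cycle 5: idle
cycle 6: idle
cycle 7: idle
cycle 8: W1.I1
cycle 9: W0.I2
cycle 10: W1.I2
cycle 11: W1.I3
cycle 12: idle
cycle 13: idle
cycle 14: idle
cycle 15: W1.I4

Answer: 16 cycles, utilization 1/2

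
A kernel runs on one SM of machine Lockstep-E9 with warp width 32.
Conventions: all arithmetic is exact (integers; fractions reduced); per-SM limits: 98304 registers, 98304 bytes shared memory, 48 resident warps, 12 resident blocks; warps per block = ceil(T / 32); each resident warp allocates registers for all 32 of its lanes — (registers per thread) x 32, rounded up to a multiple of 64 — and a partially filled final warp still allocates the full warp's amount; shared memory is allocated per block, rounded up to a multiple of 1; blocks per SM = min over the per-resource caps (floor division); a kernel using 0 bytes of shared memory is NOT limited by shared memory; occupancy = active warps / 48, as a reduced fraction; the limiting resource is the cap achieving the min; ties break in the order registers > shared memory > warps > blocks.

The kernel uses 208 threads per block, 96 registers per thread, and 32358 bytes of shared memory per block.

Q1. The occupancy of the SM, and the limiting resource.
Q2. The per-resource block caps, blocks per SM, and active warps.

Answer: occupancy 7/16, limited by shared memory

registers: 4 blocks
shared memory: 3 blocks
warps: 6 blocks
blocks: 12 blocks

Answer: 3 blocks, 21 active warps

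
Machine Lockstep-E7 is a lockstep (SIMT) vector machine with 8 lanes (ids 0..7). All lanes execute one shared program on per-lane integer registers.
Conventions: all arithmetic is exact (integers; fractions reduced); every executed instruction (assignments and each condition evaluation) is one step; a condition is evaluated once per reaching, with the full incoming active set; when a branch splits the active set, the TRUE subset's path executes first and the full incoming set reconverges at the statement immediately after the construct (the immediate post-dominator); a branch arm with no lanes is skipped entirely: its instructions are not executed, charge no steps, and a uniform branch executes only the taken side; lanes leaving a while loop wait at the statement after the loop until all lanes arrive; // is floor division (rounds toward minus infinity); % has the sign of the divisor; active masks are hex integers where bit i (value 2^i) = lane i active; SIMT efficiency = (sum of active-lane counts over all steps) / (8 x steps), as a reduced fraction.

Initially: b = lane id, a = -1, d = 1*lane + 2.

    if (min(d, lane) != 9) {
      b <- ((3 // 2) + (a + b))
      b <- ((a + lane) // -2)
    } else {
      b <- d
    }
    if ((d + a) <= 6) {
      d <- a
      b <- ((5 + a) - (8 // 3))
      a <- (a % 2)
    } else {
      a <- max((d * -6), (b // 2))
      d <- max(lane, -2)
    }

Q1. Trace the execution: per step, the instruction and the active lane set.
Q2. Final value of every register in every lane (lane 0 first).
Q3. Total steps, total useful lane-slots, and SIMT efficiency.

step 0: eval (min(d, lane) != 9)     0xff
step 1: b <- ((3 // 2) + (a + b))    0xff
step 2: b <- ((a + lane) // -2)      0xff
step 3: eval ((d + a) <= 6)          0xff
step 4: d <- a                       0x3f
step 5: b <- ((5 + a) - (8 // 3))    0x3f
step 6: a <- (a % 2)                 0x3f
step 7: a <- max((d * -6), (b // 2)) 0xc0
step 8: d <- max(lane, -2)           0xc0

Answer: 9 steps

b: 2,2,2,2,2,2,-3,-3
a: 1,1,1,1,1,1,-2,-2
d: -1,-1,-1,-1,-1,-1,6,7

steps = 9; useful = 54; efficiency = 54/72 = 3/4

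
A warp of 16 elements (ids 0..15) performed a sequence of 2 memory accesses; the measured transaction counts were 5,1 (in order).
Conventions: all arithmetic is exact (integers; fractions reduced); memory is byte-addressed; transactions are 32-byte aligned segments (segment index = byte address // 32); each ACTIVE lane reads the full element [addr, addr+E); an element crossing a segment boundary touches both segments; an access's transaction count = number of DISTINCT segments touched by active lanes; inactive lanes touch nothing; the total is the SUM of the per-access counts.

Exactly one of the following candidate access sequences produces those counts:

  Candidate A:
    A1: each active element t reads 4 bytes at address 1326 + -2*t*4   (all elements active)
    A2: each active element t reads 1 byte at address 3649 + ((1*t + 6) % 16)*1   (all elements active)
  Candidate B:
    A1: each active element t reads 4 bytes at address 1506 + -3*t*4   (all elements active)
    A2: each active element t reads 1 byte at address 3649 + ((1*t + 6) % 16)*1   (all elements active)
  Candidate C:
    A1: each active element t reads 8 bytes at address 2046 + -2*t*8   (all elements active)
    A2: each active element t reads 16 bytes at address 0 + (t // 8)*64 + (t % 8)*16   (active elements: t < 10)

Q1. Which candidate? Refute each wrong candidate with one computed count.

B: A1 gives 7 transactions, not 5
C: A1 gives 9 transactions, not 5
A: all counts match (5,1)

Answer: A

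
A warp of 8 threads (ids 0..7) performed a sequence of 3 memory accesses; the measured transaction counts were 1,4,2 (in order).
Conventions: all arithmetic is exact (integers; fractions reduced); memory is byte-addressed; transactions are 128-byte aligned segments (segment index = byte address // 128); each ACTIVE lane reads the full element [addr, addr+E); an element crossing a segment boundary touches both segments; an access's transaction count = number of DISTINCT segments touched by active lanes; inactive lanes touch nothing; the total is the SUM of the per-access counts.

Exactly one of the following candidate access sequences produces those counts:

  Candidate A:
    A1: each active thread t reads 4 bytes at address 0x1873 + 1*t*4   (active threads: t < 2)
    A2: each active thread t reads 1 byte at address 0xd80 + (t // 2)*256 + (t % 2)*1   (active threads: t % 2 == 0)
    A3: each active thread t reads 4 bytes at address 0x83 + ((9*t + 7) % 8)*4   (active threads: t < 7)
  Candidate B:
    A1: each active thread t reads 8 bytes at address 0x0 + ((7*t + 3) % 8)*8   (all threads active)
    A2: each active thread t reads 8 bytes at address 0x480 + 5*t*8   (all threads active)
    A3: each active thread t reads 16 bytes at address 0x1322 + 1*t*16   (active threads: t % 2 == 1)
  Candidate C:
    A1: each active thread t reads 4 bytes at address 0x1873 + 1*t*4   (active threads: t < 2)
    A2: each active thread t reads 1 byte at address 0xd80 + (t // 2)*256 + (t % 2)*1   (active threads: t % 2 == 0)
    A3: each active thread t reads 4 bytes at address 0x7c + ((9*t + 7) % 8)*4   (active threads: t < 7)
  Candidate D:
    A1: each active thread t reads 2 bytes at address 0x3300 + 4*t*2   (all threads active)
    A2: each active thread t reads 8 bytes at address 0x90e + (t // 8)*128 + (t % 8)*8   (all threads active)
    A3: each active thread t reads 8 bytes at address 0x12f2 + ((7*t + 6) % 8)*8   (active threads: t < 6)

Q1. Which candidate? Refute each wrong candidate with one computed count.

A: A3 gives 1 transaction, not 2
B: A2 gives 3 transactions, not 4
D: A2 gives 1 transaction, not 4
C: all counts match (1,4,2)

Answer: C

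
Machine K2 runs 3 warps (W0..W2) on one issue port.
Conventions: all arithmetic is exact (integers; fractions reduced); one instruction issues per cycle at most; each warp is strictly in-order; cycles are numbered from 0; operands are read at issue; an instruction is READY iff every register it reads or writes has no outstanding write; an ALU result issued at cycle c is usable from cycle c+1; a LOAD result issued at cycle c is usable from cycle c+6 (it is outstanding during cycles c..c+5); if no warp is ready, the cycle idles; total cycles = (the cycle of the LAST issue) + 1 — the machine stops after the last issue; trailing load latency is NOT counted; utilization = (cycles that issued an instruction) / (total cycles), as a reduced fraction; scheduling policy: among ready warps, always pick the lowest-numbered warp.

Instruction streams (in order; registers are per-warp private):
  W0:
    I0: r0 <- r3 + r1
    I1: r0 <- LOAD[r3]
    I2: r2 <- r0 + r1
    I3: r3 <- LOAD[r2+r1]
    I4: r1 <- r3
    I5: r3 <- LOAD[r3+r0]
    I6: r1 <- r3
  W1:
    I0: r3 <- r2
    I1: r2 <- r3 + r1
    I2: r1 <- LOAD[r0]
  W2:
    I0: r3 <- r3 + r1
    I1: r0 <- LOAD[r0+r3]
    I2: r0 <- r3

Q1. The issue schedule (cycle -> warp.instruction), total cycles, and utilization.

cycle 0: W0.I0
cycle 1: W0.I1
cycle 2: W1.I0
cycle 3: W1.I1
cycle 4: W1.I2
cycle 5: W2.I0
cycle 6: W2.I1
cycle 7: W0.I2
cycle 8: W0.I3
cycle 9: idle
cycle 10: idle
cycle 11: idle
cycle 12: W2.I2
cycle 13: idle
cycle 14: W0.I4
cycle 15: W0.I5
cycle 16: idle
cycle 17: idle
cycle 18: idle
cycle 19: idle
cycle 20: idle
cycle 21: W0.I6

Answer: 22 cycles, utilization 13/22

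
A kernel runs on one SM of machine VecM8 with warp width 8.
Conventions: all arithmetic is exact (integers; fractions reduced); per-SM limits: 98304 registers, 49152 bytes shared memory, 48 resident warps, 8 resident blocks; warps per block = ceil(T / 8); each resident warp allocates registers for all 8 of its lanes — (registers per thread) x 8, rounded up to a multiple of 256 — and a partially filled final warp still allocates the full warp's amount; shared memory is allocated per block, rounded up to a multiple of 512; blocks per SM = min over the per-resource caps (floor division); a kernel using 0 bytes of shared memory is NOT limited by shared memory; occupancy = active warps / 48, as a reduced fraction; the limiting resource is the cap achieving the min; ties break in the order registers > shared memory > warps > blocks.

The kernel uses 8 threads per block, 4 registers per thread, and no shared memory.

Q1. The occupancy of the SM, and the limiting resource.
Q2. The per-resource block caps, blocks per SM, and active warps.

Answer: occupancy 1/6, limited by blocks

registers: 384 blocks
shared memory: no limit (kernel uses none)
warps: 48 blocks
blocks: 8 blocks

Answer: 8 blocks, 8 active warps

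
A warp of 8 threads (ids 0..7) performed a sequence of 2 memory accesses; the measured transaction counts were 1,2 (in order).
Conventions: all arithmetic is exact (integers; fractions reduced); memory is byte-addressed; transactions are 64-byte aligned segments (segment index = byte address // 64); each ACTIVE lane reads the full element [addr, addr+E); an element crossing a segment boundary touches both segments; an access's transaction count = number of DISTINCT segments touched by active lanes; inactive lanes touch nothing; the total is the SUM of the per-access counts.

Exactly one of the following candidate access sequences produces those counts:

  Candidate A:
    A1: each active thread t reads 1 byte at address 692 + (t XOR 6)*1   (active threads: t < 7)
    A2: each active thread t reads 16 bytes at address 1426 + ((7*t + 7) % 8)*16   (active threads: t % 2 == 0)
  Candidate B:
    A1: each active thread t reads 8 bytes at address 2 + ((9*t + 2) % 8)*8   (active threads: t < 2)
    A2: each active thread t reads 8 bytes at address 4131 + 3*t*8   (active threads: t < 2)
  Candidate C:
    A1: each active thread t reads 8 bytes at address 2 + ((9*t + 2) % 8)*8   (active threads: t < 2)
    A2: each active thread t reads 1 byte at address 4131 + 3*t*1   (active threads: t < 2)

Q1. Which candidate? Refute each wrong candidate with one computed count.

A: A2 gives 3 transactions, not 2
C: A2 gives 1 transaction, not 2
B: all counts match (1,2)

Answer: B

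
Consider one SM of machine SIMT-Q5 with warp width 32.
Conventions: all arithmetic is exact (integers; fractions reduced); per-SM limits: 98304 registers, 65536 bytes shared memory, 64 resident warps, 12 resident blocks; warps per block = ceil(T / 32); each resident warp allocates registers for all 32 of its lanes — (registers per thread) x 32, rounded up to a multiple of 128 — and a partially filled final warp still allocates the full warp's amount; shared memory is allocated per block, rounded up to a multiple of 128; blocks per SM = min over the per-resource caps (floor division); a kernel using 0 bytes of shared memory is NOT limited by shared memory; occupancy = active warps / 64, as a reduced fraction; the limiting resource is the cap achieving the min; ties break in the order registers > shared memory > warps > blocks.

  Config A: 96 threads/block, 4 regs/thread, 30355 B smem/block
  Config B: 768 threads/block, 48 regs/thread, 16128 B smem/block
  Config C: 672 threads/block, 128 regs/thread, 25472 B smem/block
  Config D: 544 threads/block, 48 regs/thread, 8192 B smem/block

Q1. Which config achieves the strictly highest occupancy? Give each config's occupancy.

occupancies: A 3/32, B 3/4, C 21/64, D 51/64

Answer: D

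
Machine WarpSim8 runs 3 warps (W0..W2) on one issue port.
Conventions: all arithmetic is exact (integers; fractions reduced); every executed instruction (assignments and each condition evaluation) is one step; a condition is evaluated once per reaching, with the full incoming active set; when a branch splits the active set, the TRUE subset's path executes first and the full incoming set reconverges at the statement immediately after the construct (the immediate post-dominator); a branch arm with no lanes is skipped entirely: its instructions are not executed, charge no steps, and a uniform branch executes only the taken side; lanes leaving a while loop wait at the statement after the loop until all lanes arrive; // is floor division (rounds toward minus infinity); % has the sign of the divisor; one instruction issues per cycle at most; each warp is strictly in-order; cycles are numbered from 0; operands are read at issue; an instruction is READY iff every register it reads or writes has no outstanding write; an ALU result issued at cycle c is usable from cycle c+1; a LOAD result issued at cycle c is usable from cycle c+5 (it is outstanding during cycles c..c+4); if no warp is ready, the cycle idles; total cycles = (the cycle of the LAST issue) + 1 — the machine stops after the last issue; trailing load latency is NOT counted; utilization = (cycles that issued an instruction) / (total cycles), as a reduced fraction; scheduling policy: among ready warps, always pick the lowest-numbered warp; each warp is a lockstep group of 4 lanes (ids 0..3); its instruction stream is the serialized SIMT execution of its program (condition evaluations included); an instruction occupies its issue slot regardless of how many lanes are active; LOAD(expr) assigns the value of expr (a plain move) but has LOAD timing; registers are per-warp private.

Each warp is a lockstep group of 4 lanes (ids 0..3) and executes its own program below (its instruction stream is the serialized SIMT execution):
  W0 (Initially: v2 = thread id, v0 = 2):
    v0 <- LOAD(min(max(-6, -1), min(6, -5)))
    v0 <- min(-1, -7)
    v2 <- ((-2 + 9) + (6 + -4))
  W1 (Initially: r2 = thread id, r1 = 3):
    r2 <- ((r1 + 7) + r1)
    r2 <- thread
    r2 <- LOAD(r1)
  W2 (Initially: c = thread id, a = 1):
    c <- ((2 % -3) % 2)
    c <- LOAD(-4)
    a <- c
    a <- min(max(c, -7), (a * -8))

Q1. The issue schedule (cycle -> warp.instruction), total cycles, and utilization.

cycle 0: W0.I0
cycle 1: W1.I0
cycle 2: W1.I1
cycle 3: W1.I2
cycle 4: W2.I0
cycle 5: W0.I1
cycle 6: W0.I2
cycle 7: W2.I1
cycle 8: idle
cycle 9: idle
cycle 10: idle
cycle 11: idle
cycle 12: W2.I2
cycle 13: W2.I3

Answer: 14 cycles, utilization 5/7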